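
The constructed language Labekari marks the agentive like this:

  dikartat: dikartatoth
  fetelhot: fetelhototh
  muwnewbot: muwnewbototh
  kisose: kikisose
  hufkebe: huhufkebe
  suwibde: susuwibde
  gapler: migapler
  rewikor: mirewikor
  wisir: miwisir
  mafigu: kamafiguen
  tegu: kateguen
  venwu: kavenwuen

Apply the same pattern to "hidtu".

kahidtuen

kisose and gapler both have last vowel 'e' yet inflect differently (kikisose, migapler), so the last vowel is not what conditions the rule; the final letter is.
"hidtu" ends in -u. The stems ending in -u (mafigu → kamafiguen, tegu → kateguen, venwu → kavenwuen) add ka- … -en around the stem.
The other patterns: stems ending in -t add -oth; stems ending in -e repeat the first consonant+vowel as a prefix; stems ending in -r add the prefix mi-.
So hidtu → kahidtuen.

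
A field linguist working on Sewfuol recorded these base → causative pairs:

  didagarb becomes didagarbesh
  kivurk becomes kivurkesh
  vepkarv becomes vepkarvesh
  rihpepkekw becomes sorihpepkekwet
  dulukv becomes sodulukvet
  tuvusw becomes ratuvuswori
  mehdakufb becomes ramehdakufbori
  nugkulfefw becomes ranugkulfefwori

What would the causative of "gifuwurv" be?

gifuwurvesh

"gifuwurv" has second-to-last letter 'r'. The stems whose second-to-last letter is 'r' (didagarb → didagarbesh, kivurk → kivurkesh, vepkarv → vepkarvesh) add -esh.
The other patterns: stems whose second-to-last letter is 'k' add so- … -et around the stem; stems whose second-to-last letter is 'f' or 's' add ra- … -ori around the stem.
So gifuwurv → gifuwurvesh.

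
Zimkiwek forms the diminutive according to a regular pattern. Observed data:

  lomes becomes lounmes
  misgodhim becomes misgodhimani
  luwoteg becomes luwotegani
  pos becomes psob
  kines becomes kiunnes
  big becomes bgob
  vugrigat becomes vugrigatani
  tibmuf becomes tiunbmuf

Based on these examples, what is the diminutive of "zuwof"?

pos and kines both end in -s yet inflect differently (psob, kiunnes), so the final letter is not what conditions the rule; the number of vowels is.
"zuwof" has 2 vowels. The stems with 2 vowels (kines → kiunnes, lomes → lounmes, tibmuf → tiunbmuf) insert -un- after the first vowel.
The other patterns: stems with 1 vowel delete the last vowel and add -ob; stems with 3 vowels add -ani.
So zuwof → zuunwof.

zuunwof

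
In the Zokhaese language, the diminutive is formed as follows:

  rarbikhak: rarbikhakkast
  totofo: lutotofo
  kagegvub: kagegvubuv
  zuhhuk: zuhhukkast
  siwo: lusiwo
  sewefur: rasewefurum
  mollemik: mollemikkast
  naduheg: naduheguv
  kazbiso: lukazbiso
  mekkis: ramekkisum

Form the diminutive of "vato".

kagegvub and zuhhuk both have last vowel 'u' yet inflect differently (kagegvubuv, zuhhukkast), so the last vowel is not what conditions the rule; the final letter is.
"vato" ends in -o. The stems ending in -o (kazbiso → lukazbiso, siwo → lusiwo, totofo → lutotofo) add the prefix lu-.
The other patterns: stems ending in -b or -g add -uv; stems ending in -k double the final consonant and add -ast; stems ending in -r or -s add ra- … -um around the stem.
So vato → luvato.

luvato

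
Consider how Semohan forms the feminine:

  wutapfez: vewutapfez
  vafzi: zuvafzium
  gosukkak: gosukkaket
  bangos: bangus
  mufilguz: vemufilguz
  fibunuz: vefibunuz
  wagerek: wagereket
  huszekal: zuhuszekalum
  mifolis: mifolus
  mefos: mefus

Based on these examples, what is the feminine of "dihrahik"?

dihrahiket

wagerek and wutapfez both have last vowel 'e' yet inflect differently (wagereket, vewutapfez), so the last vowel is not what conditions the rule; the final letter is.
"dihrahik" ends in -k. The stems ending in -k (gosukkak → gosukkaket, wagerek → wagereket) add -et.
So dihrahik → dihrahiket.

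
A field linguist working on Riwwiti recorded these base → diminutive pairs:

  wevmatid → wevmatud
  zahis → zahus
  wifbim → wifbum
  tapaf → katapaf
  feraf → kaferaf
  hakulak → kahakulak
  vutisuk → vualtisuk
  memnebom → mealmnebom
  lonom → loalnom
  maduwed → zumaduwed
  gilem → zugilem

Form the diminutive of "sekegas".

hakulak and vutisuk both end in -k yet inflect differently (kahakulak, vualtisuk), so the final letter is not what conditions the rule; the last vowel is.
"sekegas" has last vowel 'a'. The stems whose last vowel is 'a' (tapaf → katapaf, feraf → kaferaf, hakulak → kahakulak) add the prefix ka-.
The other patterns: stems whose last vowel is 'i' change the last vowel to 'u'; stems whose last vowel is 'o' or 'u' insert -al- after the first vowel; stems whose last vowel is 'e' add the prefix zu-.
So sekegas → kasekegas.

kasekegas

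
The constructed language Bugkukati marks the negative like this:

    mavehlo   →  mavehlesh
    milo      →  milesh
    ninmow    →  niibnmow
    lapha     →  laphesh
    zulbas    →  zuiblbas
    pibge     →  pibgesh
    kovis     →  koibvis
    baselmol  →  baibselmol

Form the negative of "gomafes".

zulbas and lapha both have last vowel 'a' yet inflect differently (zuiblbas, laphesh), so the last vowel is not what conditions the rule; whether the stem ends in a vowel or a consonant is.
"gomafes" ends in a consonant. The stems ending in a consonant (ninmow → niibnmow, baselmol → baibselmol, zulbas → zuiblbas) insert -ib- after the first vowel.
So gomafes → goibmafes.

goibmafes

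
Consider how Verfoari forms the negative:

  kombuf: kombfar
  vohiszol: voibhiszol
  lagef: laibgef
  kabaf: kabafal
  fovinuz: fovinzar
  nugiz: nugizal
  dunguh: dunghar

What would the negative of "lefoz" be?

leibfoz

kabaf and lagef both end in -f yet inflect differently (kabafal, laibgef), so the final letter is not what conditions the rule; the last vowel is.
"lefoz" has last vowel 'o'. The one such stem in the data (vohiszol → voibhiszol) inserts -ib- after the first vowel (as does lagef), so the same rule applies.
The other patterns: stems whose last vowel is 'a' or 'i' add -al; stems whose last vowel is 'u' delete the last vowel and add -ar.
So lefoz → leibfoz.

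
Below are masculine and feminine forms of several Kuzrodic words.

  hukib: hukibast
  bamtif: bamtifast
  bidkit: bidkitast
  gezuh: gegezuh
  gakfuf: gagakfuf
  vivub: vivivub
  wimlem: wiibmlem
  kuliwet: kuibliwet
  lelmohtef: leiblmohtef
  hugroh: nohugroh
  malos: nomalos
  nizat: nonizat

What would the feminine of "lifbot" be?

"lifbot" has last vowel 'o'. The stems whose last vowel is 'o' (hugroh → nohugroh, malos → nomalos) add the prefix no-.
The other patterns: stems whose last vowel is 'i' add -ast; stems whose last vowel is 'u' repeat the first consonant+vowel as a prefix; stems whose last vowel is 'e' insert -ib- after the first vowel.
So lifbot → nolifbot.

nolifbot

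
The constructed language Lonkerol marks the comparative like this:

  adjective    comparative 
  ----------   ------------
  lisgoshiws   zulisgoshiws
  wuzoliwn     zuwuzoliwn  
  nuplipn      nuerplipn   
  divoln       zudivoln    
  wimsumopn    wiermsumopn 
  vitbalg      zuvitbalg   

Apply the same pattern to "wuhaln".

zuwuhaln

"wuhaln" has second-to-last letter 'l'. The stems whose second-to-last letter is 'l' (vitbalg → zuvitbalg, divoln → zudivoln) add the prefix zu-.
So wuhaln → zuwuhaln.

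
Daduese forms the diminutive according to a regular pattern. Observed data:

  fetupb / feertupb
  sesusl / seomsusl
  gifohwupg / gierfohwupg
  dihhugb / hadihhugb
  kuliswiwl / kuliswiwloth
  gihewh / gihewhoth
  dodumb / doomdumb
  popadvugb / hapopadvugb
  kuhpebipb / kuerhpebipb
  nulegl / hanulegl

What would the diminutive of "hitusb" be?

hiomtusb

nulegl and kuliswiwl both end in -l yet inflect differently (hanulegl, kuliswiwloth), so the final letter is not what conditions the rule; the second-to-last letter is.
"hitusb" has second-to-last letter 's'. The one such stem in the data (sesusl → seomsusl) inserts -om- after the first vowel (as does dodumb), so the same rule applies.
The other patterns: stems whose second-to-last letter is 'g' add the prefix ha-; stems whose second-to-last letter is 'w' add -oth; stems whose second-to-last letter is 'p' insert -er- after the first vowel.
So hitusb → hiomtusb.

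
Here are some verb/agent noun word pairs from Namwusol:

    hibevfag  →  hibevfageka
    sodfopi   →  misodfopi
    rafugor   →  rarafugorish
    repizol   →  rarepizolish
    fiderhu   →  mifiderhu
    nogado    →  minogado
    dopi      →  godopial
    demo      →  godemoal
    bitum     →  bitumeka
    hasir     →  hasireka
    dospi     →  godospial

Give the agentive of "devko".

godevkoal

"devko" begins with d-. The stems beginning with d- (dospi → godospial, demo → godemoal, dopi → godopial) add go- … -al around the stem.
The other patterns: stems beginning with b- or h- add -eka; stems beginning with r- add ra- … -ish around the stem; stems beginning with f-, n- or s- add the prefix mi-.
So devko → godevkoal.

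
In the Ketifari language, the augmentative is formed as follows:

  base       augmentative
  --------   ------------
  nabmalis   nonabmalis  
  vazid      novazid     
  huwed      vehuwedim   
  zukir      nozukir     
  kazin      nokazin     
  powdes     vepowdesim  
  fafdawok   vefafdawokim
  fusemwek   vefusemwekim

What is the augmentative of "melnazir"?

nomelnazir

vazid and huwed both end in -d yet inflect differently (novazid, vehuwedim), so the final letter is not what conditions the rule; the last vowel is.
"melnazir" has last vowel 'i'. The stems whose last vowel is 'i' (nabmalis → nonabmalis, kazin → nokazin, vazid → novazid) add the prefix no-.
So melnazir → nomelnazir.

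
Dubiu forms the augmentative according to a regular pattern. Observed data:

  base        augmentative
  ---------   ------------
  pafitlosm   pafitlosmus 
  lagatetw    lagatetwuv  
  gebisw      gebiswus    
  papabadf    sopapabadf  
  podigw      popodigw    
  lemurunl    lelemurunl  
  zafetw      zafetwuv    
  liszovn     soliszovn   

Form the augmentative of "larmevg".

solarmevg

gebisw and lagatetw both end in -w yet inflect differently (gebiswus, lagatetwuv), so the final letter is not what conditions the rule; the second-to-last letter is.
"larmevg" has second-to-last letter 'v'. The one such stem in the data (liszovn → soliszovn) adds the prefix so-, so the same rule applies.
The other patterns: stems whose second-to-last letter is 's' add -us; stems whose second-to-last letter is 't' add -uv; stems whose second-to-last letter is 'g' or 'n' repeat the first consonant+vowel as a prefix.
So larmevg → solarmevg.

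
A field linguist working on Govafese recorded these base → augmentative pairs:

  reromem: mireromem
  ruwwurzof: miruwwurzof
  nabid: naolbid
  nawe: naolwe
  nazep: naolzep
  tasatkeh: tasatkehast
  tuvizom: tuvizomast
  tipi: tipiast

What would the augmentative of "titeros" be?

titerosast

"titeros" begins with t-. The stems beginning with t- (tasatkeh → tasatkehast, tuvizom → tuvizomast, tipi → tipiast) add -ast.
The other patterns: stems beginning with r- add the prefix mi-; stems beginning with n- insert -ol- after the first vowel.
So titeros → titerosast.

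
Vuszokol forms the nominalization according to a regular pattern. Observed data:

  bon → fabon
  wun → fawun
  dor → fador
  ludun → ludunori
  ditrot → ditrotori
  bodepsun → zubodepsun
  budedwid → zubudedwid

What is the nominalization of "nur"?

fanur

"nur" has 1 vowel. The stems with 1 vowel (bon → fabon, wun → fawun, dor → fador) add the prefix fa-.
The other patterns: stems with 2 vowels add -ori; stems with 3 vowels add the prefix zu-.
So nur → fanur.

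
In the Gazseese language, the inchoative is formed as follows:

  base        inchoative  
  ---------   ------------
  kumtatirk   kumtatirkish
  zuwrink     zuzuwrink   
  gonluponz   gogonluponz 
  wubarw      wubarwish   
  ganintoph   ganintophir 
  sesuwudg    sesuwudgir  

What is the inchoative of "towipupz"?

towipupzir

"towipupz" has second-to-last letter 'p'. The one such stem in the data (ganintoph → ganintophir) adds -ir, so the same rule applies.
So towipupz → towipupzir.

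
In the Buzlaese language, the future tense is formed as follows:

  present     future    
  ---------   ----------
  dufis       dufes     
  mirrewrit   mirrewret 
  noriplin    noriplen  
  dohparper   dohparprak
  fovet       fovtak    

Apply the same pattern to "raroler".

mirrewrit and fovet both end in -t yet inflect differently (mirrewret, fovtak), so the final letter is not what conditions the rule; the last vowel is.
"raroler" has last vowel 'e'. The stems whose last vowel is 'e' (dohparper → dohparprak, fovet → fovtak) delete the last vowel and add -ak.
The other pattern: stems whose last vowel is 'i' change the last vowel to 'e'.
So raroler → rarolrak.

rarolrak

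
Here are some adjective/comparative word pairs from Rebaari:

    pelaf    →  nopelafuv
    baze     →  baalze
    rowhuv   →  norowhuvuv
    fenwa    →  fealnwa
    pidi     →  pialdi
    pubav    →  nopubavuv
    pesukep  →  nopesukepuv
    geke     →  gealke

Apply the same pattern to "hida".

"hida" ends in a vowel. The stems ending in a vowel (geke → gealke, pidi → pialdi, fenwa → fealnwa) insert -al- after the first vowel.
So hida → hialda.

hialda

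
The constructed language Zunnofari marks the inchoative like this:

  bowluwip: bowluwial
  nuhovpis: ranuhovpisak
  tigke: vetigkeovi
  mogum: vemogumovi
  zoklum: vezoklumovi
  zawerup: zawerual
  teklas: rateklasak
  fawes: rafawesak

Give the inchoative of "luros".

ralurosak

"luros" ends in -s. The stems ending in -s (nuhovpis → ranuhovpisak, teklas → rateklasak, fawes → rafawesak) add ra- … -ak around the stem.
The other patterns: stems ending in -p drop the final letter and add -al; stems ending in -e or -m add ve- … -ovi around the stem.
So luros → ralurosak.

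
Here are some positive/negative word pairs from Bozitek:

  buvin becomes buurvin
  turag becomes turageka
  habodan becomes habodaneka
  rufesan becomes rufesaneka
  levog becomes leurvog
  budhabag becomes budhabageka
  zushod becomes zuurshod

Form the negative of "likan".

likaneka

"likan" has last vowel 'a'. The stems whose last vowel is 'a' (budhabag → budhabageka, habodan → habodaneka, rufesan → rufesaneka) add -eka.
So likan → likaneka.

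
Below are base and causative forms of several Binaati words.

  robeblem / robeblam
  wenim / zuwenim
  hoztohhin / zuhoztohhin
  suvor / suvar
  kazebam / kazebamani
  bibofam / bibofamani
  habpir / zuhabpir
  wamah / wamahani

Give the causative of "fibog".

fibag

suvor and habpir both end in -r yet inflect differently (suvar, zuhabpir), so the final letter is not what conditions the rule; the last vowel is.
"fibog" has last vowel 'o'. The one such stem in the data (suvor → suvar) changes the last vowel to 'a' (as does robeblem), so the same rule applies.
So fibog → fibag.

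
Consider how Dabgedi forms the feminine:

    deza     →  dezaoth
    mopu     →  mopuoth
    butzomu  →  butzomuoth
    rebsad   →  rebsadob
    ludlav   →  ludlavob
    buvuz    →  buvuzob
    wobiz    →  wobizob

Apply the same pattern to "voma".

vomaoth

deza and rebsad both have last vowel 'a' yet inflect differently (dezaoth, rebsadob), so the last vowel is not what conditions the rule; whether the stem ends in a vowel or a consonant is.
"voma" ends in a vowel. The stems ending in a vowel (deza → dezaoth, mopu → mopuoth, butzomu → butzomuoth) add -oth.
The other pattern: stems ending in a consonant add -ob.
So voma → vomaoth.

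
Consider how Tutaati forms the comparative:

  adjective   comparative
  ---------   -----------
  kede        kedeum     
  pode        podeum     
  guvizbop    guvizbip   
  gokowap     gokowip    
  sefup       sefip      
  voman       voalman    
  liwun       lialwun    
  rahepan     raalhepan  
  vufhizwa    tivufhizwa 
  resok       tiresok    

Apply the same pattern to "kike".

gokowap and voman both have last vowel 'a' yet inflect differently (gokowip, voalman), so the last vowel is not what conditions the rule; the final letter is.
"kike" ends in -e. The stems ending in -e (kede → kedeum, pode → podeum) add -um.
The other patterns: stems ending in -p change the last vowel to 'i'; stems ending in -n insert -al- after the first vowel; stems ending in -a or -k add the prefix ti-.
So kike → kikeum.

kikeum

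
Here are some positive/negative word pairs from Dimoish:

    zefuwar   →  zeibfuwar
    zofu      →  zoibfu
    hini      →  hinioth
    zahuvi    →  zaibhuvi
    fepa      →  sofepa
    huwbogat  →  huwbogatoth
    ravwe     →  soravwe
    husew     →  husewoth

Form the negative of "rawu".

"rawu" begins with r-. The one such stem in the data (ravwe → soravwe) adds the prefix so-, so the same rule applies.
The other patterns: stems beginning with h- add -oth; stems beginning with z- insert -ib- after the first vowel.
So rawu → sorawu.

sorawu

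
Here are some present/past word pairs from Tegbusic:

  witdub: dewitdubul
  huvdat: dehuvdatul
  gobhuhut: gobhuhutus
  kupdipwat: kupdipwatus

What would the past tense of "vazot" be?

"vazot" has 2 vowels. The stems with 2 vowels (huvdat → dehuvdatul, witdub → dewitdubul) add de- … -ul around the stem.
The other pattern: stems with 3 vowels add -us.
So vazot → devazotul.

devazotul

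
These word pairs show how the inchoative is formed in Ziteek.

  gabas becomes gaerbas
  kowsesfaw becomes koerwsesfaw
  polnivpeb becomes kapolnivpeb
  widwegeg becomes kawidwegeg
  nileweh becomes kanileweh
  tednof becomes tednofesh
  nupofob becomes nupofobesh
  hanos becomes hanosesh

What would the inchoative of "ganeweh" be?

polnivpeb and nupofob both end in -b yet inflect differently (kapolnivpeb, nupofobesh), so the final letter is not what conditions the rule; the last vowel is.
"ganeweh" has last vowel 'e'. The stems whose last vowel is 'e' (polnivpeb → kapolnivpeb, widwegeg → kawidwegeg, nileweh → kanileweh) add the prefix ka-.
The other patterns: stems whose last vowel is 'a' insert -er- after the first vowel; stems whose last vowel is 'o' add -esh.
So ganeweh → kaganeweh.

kaganeweh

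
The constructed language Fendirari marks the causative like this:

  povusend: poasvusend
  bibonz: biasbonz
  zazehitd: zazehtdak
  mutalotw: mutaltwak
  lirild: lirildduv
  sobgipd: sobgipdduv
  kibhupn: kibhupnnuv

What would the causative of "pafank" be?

"pafank" has second-to-last letter 'n'. The stems whose second-to-last letter is 'n' (povusend → poasvusend, bibonz → biasbonz) insert -as- after the first vowel.
The other patterns: stems whose second-to-last letter is 't' delete the last vowel and add -ak; stems whose second-to-last letter is 'l' or 'p' double the final consonant and add -uv.
So pafank → paasfank.

paasfank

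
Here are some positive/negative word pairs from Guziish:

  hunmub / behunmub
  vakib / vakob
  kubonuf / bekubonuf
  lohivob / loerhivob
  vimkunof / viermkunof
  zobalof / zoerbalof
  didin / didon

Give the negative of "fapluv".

befapluv

hunmub and vakib both end in -b yet inflect differently (behunmub, vakob), so the final letter is not what conditions the rule; the last vowel is.
"fapluv" has last vowel 'u'. The stems whose last vowel is 'u' (kubonuf → bekubonuf, hunmub → behunmub) add the prefix be-.
So fapluv → befapluv.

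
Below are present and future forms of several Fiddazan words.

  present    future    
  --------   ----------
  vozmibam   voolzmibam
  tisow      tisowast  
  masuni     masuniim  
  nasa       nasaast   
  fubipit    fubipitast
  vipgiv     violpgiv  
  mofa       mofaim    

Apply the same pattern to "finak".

mofa and nasa both end in -a yet inflect differently (mofaim, nasaast), so the final letter is not what conditions the rule; the first letter is.
"finak" begins with f-. The one such stem in the data (fubipit → fubipitast) adds -ast, so the same rule applies.
So finak → finakast.

finakast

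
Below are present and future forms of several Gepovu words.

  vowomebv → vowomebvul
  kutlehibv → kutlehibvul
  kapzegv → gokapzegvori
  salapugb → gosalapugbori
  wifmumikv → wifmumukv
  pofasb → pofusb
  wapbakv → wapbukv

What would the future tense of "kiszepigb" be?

vowomebv and kapzegv both end in -v yet inflect differently (vowomebvul, gokapzegvori), so the final letter is not what conditions the rule; the second-to-last letter is.
"kiszepigb" has second-to-last letter 'g'. The stems whose second-to-last letter is 'g' (kapzegv → gokapzegvori, salapugb → gosalapugbori) add go- … -ori around the stem.
The other patterns: stems whose second-to-last letter is 'b' add -ul; stems whose second-to-last letter is 'k' or 's' change the last vowel to 'u'.
So kiszepigb → gokiszepigbori.

gokiszepigbori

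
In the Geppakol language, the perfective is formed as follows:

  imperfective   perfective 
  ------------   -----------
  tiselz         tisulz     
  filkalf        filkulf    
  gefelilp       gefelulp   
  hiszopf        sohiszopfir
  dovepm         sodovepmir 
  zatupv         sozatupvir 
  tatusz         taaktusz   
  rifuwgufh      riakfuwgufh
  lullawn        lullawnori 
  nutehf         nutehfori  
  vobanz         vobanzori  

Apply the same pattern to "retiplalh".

retiplulh

filkalf and hiszopf both end in -f yet inflect differently (filkulf, sohiszopfir), so the final letter is not what conditions the rule; the second-to-last letter is.
"retiplalh" has second-to-last letter 'l'. The stems whose second-to-last letter is 'l' (tiselz → tisulz, filkalf → filkulf, gefelilp → gefelulp) change the last vowel to 'u'.
So retiplalh → retiplulh.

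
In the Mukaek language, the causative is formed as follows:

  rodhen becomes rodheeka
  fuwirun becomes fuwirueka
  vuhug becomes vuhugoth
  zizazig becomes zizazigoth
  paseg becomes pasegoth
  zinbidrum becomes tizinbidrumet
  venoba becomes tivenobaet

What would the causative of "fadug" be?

fadugoth

fuwirun and vuhug both have last vowel 'u' yet inflect differently (fuwirueka, vuhugoth), so the last vowel is not what conditions the rule; the final letter is.
"fadug" ends in -g. The stems ending in -g (vuhug → vuhugoth, zizazig → zizazigoth, paseg → pasegoth) add -oth.
The other patterns: stems ending in -n drop the final letter and add -eka; stems ending in -a or -m add ti- … -et around the stem.
So fadug → fadugoth.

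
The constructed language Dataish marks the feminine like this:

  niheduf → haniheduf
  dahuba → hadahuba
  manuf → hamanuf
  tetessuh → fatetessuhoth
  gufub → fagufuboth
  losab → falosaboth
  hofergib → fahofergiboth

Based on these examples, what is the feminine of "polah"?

niheduf and tetessuh both have last vowel 'u' yet inflect differently (haniheduf, fatetessuhoth), so the last vowel is not what conditions the rule; the final letter is.
"polah" ends in -h. The one such stem in the data (tetessuh → fatetessuhoth) adds fa- … -oth around the stem, so the same rule applies.
So polah → fapolahoth.

fapolahoth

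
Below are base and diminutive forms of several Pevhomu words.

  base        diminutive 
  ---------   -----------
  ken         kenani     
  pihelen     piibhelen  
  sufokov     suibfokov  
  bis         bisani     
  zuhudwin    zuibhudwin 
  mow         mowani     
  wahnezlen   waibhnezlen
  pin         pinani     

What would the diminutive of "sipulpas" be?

siibpulpas

"sipulpas" has 3 vowels. The stems with 3 vowels (wahnezlen → waibhnezlen, zuhudwin → zuibhudwin, sufokov → suibfokov) insert -ib- after the first vowel.
The other pattern: stems with 1 vowel add -ani.
So sipulpas → siibpulpas.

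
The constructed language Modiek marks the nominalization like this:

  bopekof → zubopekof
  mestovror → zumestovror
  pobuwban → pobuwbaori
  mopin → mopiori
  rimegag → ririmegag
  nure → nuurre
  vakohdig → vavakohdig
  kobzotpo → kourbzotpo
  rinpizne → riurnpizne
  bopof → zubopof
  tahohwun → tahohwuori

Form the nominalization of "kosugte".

koursugte

"kosugte" ends in -e. The stems ending in -e (nure → nuurre, rinpizne → riurnpizne) insert -ur- after the first vowel.
So kosugte → koursugte.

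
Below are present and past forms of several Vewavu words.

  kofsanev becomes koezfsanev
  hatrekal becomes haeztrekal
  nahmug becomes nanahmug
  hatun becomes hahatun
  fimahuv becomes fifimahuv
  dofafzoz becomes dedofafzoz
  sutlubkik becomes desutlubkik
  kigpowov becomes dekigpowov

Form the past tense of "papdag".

paezpdag

kofsanev and fimahuv both end in -v yet inflect differently (koezfsanev, fifimahuv), so the final letter is not what conditions the rule; the last vowel is.
"papdag" has last vowel 'a'. The one such stem in the data (hatrekal → haeztrekal) inserts -ez- after the first vowel (as does kofsanev), so the same rule applies.
The other patterns: stems whose last vowel is 'u' repeat the first consonant+vowel as a prefix; stems whose last vowel is 'i' or 'o' add the prefix de-.
So papdag → paezpdag.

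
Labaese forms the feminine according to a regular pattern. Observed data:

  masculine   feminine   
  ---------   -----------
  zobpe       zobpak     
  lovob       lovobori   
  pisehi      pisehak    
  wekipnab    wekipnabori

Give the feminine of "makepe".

makepak

pisehi and wekipnab both have 3 vowels yet inflect differently (pisehak, wekipnabori), so the number of vowels is not what conditions the rule; whether the stem ends in a vowel or a consonant is.
"makepe" ends in a vowel. The stems ending in a vowel (pisehi → pisehak, zobpe → zobpak) drop the final letter and add -ak.
The other pattern: stems ending in a consonant add -ori.
So makepe → makepak.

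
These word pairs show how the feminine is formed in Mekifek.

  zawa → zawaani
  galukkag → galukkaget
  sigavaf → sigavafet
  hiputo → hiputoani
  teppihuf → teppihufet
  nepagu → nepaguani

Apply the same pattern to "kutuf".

zawa and sigavaf both have last vowel 'a' yet inflect differently (zawaani, sigavafet), so the last vowel is not what conditions the rule; whether the stem ends in a vowel or a consonant is.
"kutuf" ends in a consonant. The stems ending in a consonant (sigavaf → sigavafet, galukkag → galukkaget, teppihuf → teppihufet) add -et.
The other pattern: stems ending in a vowel add -ani.
So kutuf → kutufet.

kutufet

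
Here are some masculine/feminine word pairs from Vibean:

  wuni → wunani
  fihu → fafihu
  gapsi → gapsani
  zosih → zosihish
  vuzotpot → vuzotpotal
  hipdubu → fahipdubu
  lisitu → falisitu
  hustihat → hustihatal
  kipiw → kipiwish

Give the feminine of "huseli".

gapsi and kipiw both have last vowel 'i' yet inflect differently (gapsani, kipiwish), so the last vowel is not what conditions the rule; the final letter is.
"huseli" ends in -i. The stems ending in -i (gapsi → gapsani, wuni → wunani) drop the final letter and add -ani.
The other patterns: stems ending in -t add -al; stems ending in -h or -w add -ish; stems ending in -u add the prefix fa-.
So huseli → huselani.

huselani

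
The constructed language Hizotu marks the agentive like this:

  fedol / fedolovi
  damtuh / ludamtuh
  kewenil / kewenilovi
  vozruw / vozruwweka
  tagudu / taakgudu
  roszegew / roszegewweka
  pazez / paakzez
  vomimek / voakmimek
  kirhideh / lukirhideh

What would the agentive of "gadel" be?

gadelovi

damtuh and vozruw both have last vowel 'u' yet inflect differently (ludamtuh, vozruwweka), so the last vowel is not what conditions the rule; the final letter is.
"gadel" ends in -l. The stems ending in -l (fedol → fedolovi, kewenil → kewenilovi) add -ovi.
So gadel → gadelovi.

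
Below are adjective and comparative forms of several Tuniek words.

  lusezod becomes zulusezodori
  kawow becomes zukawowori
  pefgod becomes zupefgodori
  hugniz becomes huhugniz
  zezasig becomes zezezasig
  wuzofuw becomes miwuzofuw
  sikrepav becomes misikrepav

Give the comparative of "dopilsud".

kawow and wuzofuw both end in -w yet inflect differently (zukawowori, miwuzofuw), so the final letter is not what conditions the rule; the last vowel is.
"dopilsud" has last vowel 'u'. The one such stem in the data (wuzofuw → miwuzofuw) adds the prefix mi-, so the same rule applies.
So dopilsud → midopilsud.

midopilsud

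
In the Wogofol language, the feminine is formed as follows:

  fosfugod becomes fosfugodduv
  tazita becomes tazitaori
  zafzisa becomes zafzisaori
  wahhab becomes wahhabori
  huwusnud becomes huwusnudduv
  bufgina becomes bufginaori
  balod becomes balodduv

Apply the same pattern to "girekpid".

balod and bufgina both begin with b- yet inflect differently (balodduv, bufginaori), so the first letter is not what conditions the rule; the final letter is.
"girekpid" ends in -d. The stems ending in -d (huwusnud → huwusnudduv, fosfugod → fosfugodduv, balod → balodduv) double the final consonant and add -uv.
The other pattern: stems ending in -a or -b add -ori.
So girekpid → girekpidduv.

girekpidduv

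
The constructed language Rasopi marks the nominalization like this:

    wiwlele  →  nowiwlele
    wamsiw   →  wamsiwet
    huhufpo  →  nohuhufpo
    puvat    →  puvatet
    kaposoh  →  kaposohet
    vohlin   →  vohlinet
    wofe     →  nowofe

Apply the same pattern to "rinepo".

kaposoh and huhufpo both have last vowel 'o' yet inflect differently (kaposohet, nohuhufpo), so the last vowel is not what conditions the rule; whether the stem ends in a vowel or a consonant is.
"rinepo" ends in a vowel. The stems ending in a vowel (wiwlele → nowiwlele, huhufpo → nohuhufpo, wofe → nowofe) add the prefix no-.
The other pattern: stems ending in a consonant add -et.
So rinepo → norinepo.

norinepo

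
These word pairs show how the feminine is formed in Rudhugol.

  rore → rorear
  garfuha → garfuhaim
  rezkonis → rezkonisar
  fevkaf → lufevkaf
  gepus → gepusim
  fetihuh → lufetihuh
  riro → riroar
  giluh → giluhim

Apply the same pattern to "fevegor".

lufevegor

fetihuh and giluh both end in -h yet inflect differently (lufetihuh, giluhim), so the final letter is not what conditions the rule; the first letter is.
"fevegor" begins with f-. The stems beginning with f- (fevkaf → lufevkaf, fetihuh → lufetihuh) add the prefix lu-.
So fevegor → lufevegor.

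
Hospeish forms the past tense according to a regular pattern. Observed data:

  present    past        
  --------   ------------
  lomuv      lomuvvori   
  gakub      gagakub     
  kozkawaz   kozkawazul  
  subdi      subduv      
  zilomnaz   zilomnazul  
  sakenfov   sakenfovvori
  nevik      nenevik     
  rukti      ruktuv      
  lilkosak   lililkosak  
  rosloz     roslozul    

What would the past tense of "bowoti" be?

rosloz and sakenfov both have last vowel 'o' yet inflect differently (roslozul, sakenfovvori), so the last vowel is not what conditions the rule; the final letter is.
"bowoti" ends in -i. The stems ending in -i (rukti → ruktuv, subdi → subduv) drop the final letter and add -uv.
So bowoti → bowotuv.

bowotuv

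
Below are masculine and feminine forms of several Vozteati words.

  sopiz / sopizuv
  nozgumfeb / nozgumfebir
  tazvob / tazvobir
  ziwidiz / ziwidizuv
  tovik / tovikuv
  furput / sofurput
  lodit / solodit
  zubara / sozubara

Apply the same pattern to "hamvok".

lodit and sopiz both have last vowel 'i' yet inflect differently (solodit, sopizuv), so the last vowel is not what conditions the rule; the final letter is.
"hamvok" ends in -k. The one such stem in the data (tovik → tovikuv) adds -uv, so the same rule applies.
The other patterns: stems ending in -a or -t add the prefix so-; stems ending in -b add -ir.
So hamvok → hamvokuv.

hamvokuv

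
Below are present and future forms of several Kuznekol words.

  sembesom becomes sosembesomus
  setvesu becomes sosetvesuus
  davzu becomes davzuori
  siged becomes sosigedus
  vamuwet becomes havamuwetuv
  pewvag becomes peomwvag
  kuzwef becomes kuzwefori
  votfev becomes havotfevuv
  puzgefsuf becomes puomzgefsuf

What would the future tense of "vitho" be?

"vitho" begins with v-. The stems beginning with v- (votfev → havotfevuv, vamuwet → havamuwetuv) add ha- … -uv around the stem.
The other patterns: stems beginning with p- insert -om- after the first vowel; stems beginning with s- add so- … -us around the stem; stems beginning with d- or k- add -ori.
So vitho → havithouv.

havithouv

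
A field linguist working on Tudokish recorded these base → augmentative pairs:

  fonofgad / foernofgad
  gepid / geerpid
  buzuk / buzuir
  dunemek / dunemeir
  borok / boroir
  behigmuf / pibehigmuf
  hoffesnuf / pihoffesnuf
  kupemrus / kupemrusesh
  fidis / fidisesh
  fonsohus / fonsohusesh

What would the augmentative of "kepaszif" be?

buzuk and behigmuf both have last vowel 'u' yet inflect differently (buzuir, pibehigmuf), so the last vowel is not what conditions the rule; the final letter is.
"kepaszif" ends in -f. The stems ending in -f (behigmuf → pibehigmuf, hoffesnuf → pihoffesnuf) add the prefix pi-.
So kepaszif → pikepaszif.

pikepaszif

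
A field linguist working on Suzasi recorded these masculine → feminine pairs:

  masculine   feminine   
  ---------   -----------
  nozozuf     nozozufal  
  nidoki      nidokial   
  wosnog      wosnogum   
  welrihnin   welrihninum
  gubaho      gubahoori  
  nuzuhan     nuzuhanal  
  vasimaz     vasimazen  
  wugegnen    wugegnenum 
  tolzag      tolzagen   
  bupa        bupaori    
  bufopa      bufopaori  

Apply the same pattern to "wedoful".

wedofulum

"wedoful" begins with w-. The stems beginning with w- (wosnog → wosnogum, welrihnin → welrihninum, wugegnen → wugegnenum) add -um.
So wedoful → wedofulum.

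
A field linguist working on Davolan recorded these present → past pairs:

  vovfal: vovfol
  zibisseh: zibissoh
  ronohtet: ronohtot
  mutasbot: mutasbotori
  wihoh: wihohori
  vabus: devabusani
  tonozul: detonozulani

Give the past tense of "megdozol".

megdozolori

"megdozol" has last vowel 'o'. The stems whose last vowel is 'o' (mutasbot → mutasbotori, wihoh → wihohori) add -ori.
So megdozol → megdozolori.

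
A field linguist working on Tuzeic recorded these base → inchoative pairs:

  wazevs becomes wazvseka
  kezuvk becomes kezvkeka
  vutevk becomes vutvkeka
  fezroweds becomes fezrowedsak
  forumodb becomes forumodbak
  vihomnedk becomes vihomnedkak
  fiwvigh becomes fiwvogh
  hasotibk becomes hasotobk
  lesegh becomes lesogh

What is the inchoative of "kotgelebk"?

wazevs and fezroweds both end in -s yet inflect differently (wazvseka, fezrowedsak), so the final letter is not what conditions the rule; the second-to-last letter is.
"kotgelebk" has second-to-last letter 'b'. The one such stem in the data (hasotibk → hasotobk) changes the last vowel to 'o' (as do fiwvigh, lesegh), so the same rule applies.
The other patterns: stems whose second-to-last letter is 'v' delete the last vowel and add -eka; stems whose second-to-last letter is 'd' add -ak.
So kotgelebk → kotgelobk.

kotgelobk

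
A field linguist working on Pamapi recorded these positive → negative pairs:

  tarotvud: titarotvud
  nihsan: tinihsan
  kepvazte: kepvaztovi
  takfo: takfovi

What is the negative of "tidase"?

tarotvud and takfo both begin with t- yet inflect differently (titarotvud, takfovi), so the first letter is not what conditions the rule; whether the stem ends in a vowel or a consonant is.
"tidase" ends in a vowel. The stems ending in a vowel (kepvazte → kepvaztovi, takfo → takfovi) drop the final letter and add -ovi.
So tidase → tidasovi.

tidasovi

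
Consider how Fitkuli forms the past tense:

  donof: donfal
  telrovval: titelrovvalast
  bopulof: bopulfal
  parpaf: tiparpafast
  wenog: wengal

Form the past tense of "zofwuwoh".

parpaf and donof both end in -f yet inflect differently (tiparpafast, donfal), so the final letter is not what conditions the rule; the last vowel is.
"zofwuwoh" has last vowel 'o'. The stems whose last vowel is 'o' (wenog → wengal, donof → donfal, bopulof → bopulfal) delete the last vowel and add -al.
The other pattern: stems whose last vowel is 'a' add ti- … -ast around the stem.
So zofwuwoh → zofwuwhal.

zofwuwhal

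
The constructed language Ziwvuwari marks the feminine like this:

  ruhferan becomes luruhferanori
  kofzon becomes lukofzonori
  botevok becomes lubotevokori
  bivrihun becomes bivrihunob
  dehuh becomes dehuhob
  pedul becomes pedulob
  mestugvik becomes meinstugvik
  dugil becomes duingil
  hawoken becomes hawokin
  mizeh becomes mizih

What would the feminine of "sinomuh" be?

sinomuhob

ruhferan and bivrihun both end in -n yet inflect differently (luruhferanori, bivrihunob), so the final letter is not what conditions the rule; the last vowel is.
"sinomuh" has last vowel 'u'. The stems whose last vowel is 'u' (bivrihun → bivrihunob, dehuh → dehuhob, pedul → pedulob) add -ob.
The other patterns: stems whose last vowel is 'a' or 'o' add lu- … -ori around the stem; stems whose last vowel is 'i' insert -in- after the first vowel; stems whose last vowel is 'e' change the last vowel to 'i'.
So sinomuh → sinomuhob.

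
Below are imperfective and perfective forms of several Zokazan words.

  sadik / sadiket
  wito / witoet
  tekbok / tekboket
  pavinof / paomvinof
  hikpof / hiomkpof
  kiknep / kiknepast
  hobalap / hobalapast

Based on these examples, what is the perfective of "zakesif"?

zaomkesif

"zakesif" ends in -f. The stems ending in -f (pavinof → paomvinof, hikpof → hiomkpof) insert -om- after the first vowel.
The other patterns: stems ending in -k or -o add -et; stems ending in -p add -ast.
So zakesif → zaomkesif.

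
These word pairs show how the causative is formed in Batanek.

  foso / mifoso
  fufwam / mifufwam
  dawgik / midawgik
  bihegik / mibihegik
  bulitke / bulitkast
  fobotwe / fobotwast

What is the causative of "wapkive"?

"wapkive" ends in -e. The stems ending in -e (bulitke → bulitkast, fobotwe → fobotwast) drop the final letter and add -ast.
So wapkive → wapkivast.

wapkivast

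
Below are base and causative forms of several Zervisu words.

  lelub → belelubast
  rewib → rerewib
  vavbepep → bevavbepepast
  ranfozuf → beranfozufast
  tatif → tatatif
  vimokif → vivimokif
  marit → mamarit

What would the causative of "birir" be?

bibirir

"birir" has last vowel 'i'. The stems whose last vowel is 'i' (marit → mamarit, rewib → rerewib, vimokif → vivimokif) repeat the first consonant+vowel as a prefix.
So birir → bibirir.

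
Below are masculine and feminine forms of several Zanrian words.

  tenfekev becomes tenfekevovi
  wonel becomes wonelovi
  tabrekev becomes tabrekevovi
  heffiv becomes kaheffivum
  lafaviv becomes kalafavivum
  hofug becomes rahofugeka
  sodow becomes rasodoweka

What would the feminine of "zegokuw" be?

tenfekev and heffiv both end in -v yet inflect differently (tenfekevovi, kaheffivum), so the final letter is not what conditions the rule; the last vowel is.
"zegokuw" has last vowel 'u'. The one such stem in the data (hofug → rahofugeka) adds ra- … -eka around the stem, so the same rule applies.
The other patterns: stems whose last vowel is 'e' add -ovi; stems whose last vowel is 'i' add ka- … -um around the stem.
So zegokuw → razegokuweka.

razegokuweka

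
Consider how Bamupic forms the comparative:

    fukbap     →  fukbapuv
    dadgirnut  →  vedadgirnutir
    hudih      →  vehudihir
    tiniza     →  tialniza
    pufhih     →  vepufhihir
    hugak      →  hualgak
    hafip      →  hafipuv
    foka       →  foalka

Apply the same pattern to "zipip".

zipipuv

pufhih and hafip both have last vowel 'i' yet inflect differently (vepufhihir, hafipuv), so the last vowel is not what conditions the rule; the final letter is.
"zipip" ends in -p. The stems ending in -p (hafip → hafipuv, fukbap → fukbapuv) add -uv.
So zipip → zipipuv.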